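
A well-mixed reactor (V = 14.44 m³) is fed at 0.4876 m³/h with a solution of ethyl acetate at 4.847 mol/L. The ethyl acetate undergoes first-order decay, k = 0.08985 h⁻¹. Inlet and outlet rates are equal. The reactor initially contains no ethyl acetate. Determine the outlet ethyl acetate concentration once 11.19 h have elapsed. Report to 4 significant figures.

Species balance: V dC/dt = Q C_in − Q C − k V C.
dC/dt = (Q/V) C_in − (Q/V + k) C; effective rate a = Q/V + k = 0.0337673 + 0.08985 = 0.123617 h⁻¹.
C_ss = Q C_in/(Q + kV) = 1.32401 mol/L; C(t) = C_ss + (C₀ − C_ss) e^(−a t).
C(11.19) = 1.32401 + (-1.32401)·e^(−0.123617·11.19) = 1.32401 + (-1.32401)·0.250755 = 0.992005 mol/L.

0.9920 mol/L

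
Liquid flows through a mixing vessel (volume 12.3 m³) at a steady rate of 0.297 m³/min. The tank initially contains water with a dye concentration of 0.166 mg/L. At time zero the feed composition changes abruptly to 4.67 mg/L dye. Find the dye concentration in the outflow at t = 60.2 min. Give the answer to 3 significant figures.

Species balance on the tank: V dC/dt = Q(C_in − C).
Time constant τ = V/Q = 12.3/0.297 = 41.414 min.
C approaches C_in exponentially: C(t) = C_in + (C₀ − C_in) e^(−t/τ).
C(60.2) = 4.67 + (0.166 − 4.67)·e^(−60.2/41.414) = 4.67 + (-4.5040)·0.23373 = 3.6173 mg/L.

3.62 mg/L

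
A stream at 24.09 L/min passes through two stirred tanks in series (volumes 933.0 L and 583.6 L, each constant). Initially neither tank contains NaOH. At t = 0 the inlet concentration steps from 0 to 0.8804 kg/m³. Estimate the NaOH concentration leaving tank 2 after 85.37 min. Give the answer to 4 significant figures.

0.6644 kg/m³

Time constants: τᵢ = Vᵢ/Q for each well-mixed tank.
τ₁ = 933.0/24.09 = 38.7298 min; τ₂ = 583.6/24.09 = 24.2258 min.
Tank 1: C₁ = C_in(1 − e^(−t/τ₁)). Tank 2 (τ₁ ≠ τ₂): C₂ = C_in[1 − (τ₁ e^(−t/τ₁) − τ₂ e^(−t/τ₂))/(τ₁ − τ₂)].
At t = 85.37: e^(−t/τ₁) = 0.110333, e^(−t/τ₂) = 0.0294835.
C₂ = 0.8804·[1 − (38.7298·0.110333 − 24.2258·0.0294835)/(14.5039)] = 0.8804·0.754623 = 0.664370 kg/m³.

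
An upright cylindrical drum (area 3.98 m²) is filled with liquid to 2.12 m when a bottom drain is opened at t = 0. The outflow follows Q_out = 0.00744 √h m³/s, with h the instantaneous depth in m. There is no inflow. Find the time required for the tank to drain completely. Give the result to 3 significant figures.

Accumulation of liquid (constant cross-section A): A dh/dt = −0.00744 √h.
∫ h^(−1/2) dh = −(0.00744/A) ∫ dt, giving 2√h = 2√h₀ − (0.00744/A) t.
Tank is empty when √h = 0: t_empty = 2A√h₀/0.00744.
t_empty = 2·3.98·√2.12/0.00744 = 7.9600·1.4560/0.00744 = 1557.8 s.

1560 s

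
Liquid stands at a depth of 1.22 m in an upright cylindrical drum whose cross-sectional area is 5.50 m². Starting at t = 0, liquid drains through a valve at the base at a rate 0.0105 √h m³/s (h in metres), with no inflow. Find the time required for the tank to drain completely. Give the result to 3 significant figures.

With no inflow, A dh/dt = −0.0105 √h.
∫ h^(−1/2) dh = −(0.0105/A) ∫ dt, giving 2√h = 2√h₀ − (0.0105/A) t.
Tank is empty when √h = 0: t_empty = 2A√h₀/0.0105.
t_empty = 2·5.50·√1.22/0.0105 = 11.000·1.1045/0.0105 = 1157.1 s.

1160 s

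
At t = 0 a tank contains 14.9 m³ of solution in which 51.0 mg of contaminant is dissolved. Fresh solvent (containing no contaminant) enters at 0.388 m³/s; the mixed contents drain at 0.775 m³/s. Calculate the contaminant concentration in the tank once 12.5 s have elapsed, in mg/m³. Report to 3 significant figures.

Let m(t) be the amount of contaminant. Volume: V(t) = V₀ + (Q_in − Q_out) t = 14.9 − 0.38700 t; V(12.5) = 10.062 m³.
No contaminant enters, so dm/dt = −Q_out · (m/V).
dm/m = −Q_out dt/(V₀ − 0.38700 t); integrating gives ln(m/m₀) = −(Q_out/(Q_in−Q_out)) ln(V/V₀).
m = m₀ (V₀/V)^(Q_out/(Q_in−Q_out)) = 51.0 × (14.9/10.062)^(-2.0026) = 23.236 mg.
C = m/V = 23.236/10.062 = 2.3092 mg/m³.

2.31 mg/m³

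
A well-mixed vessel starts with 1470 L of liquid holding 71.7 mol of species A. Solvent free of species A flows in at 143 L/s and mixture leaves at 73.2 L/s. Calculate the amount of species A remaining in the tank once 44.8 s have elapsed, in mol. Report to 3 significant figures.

21.7 mol

Let m(t) be the amount of species A. Volume: V(t) = V₀ + (Q_in − Q_out) t = 1470 + 69.800 t; V(44.8) = 4597.0 L.
Species balance (pure solvent in): dm/dt = −Q_out · m/V(t).
dm/m = −Q_out dt/(V₀ + 69.800 t); integrating gives ln(m/m₀) = −(Q_out/(Q_in−Q_out)) ln(V/V₀).
m = m₀ (V₀/V)^(Q_out/(Q_in−Q_out)) = 71.7 × (1470/4597.0)^(1.0487) = 21.689 mol.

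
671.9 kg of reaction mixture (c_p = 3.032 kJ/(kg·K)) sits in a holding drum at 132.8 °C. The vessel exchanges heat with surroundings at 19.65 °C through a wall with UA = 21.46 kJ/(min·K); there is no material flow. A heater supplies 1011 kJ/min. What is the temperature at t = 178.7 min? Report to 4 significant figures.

M c_p dT/dt = −UA(T − T_amb) + Q̇.
dT/dt = (T_ss − T)/τ with T_ss = T_amb + Q̇/UA = 19.65 + 1011/21.46 = 66.7609 °C, τ = M c_p/UA = 671.9·3.032/21.46 = 94.9301 min.
This is linear first-order; T(t) = T_ss + (T₀ − T_ss) e^(−t/τ).
T(178.7) = 66.7609 + (66.0391)·0.152219 = 76.8133 °C.

76.81 °C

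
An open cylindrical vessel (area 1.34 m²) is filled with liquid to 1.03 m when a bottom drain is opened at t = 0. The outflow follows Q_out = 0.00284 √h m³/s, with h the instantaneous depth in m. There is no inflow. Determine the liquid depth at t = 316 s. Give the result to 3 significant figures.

A dh/dt = −Q_out = −0.00284 √h.
This is separable: 2 d(√h)/dt = −0.00284/A, so √h = √h₀ − (0.00284/(2A)) t.
√h = √1.03 − 0.00284·316/(2·1.34) = 1.0149 − 0.33487 = 0.68002.
h = 0.68002² = 0.46243 m.

0.462 m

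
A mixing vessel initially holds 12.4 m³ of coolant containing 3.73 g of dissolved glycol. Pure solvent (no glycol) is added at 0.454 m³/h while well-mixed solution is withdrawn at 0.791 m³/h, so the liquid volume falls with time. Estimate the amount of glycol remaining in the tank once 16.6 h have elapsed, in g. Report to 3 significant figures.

Total volume: dV/dt = Q_in − Q_out = -0.33700 m³/h, so V(t) = 12.4 − 0.33700 t and V(16.6) = 6.8058 m³.
No glycol enters, so dm/dt = −Q_out · (m/V).
Separate: dm/m = −Q_out dt/V(t) ⇒ ln(m/m₀) = −(Q_out/(Q_in−Q_out)) ln(V/V₀).
m = m₀ (V₀/V)^(Q_out/(Q_in−Q_out)) = 3.73 × (12.4/6.8058)^(-2.3472) = 0.91236 g.

0.912 g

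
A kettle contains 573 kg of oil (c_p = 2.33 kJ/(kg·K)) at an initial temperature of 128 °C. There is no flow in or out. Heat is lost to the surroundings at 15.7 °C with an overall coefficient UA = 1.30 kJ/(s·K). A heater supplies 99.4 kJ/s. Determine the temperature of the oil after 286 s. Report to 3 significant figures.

M c_p dT/dt = −UA(T − T_amb) + Q̇.
dT/dt = (T_ss − T)/τ with T_ss = T_amb + Q̇/UA = 15.7 + 99.4/1.30 = 92.162 °C, τ = M c_p/UA = 573·2.33/1.30 = 1027.0 s.
T approaches T_ss exponentially: T(t) = T_ss + (T₀ − T_ss) e^(−t/τ).
T(286) = 92.162 + (35.838)·0.75693 = 119.29 °C.

119 °C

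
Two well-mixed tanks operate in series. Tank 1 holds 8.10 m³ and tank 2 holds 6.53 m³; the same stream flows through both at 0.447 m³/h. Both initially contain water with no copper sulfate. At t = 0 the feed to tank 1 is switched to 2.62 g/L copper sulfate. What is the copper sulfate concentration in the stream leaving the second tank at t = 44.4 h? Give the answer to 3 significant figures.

Time constants: τᵢ = Vᵢ/Q for each well-mixed tank.
τ₁ = 8.10/0.447 = 18.121 h; τ₂ = 6.53/0.447 = 14.609 h.
Solving the cascade with C₁(0)=C₂(0)=0 gives C₂(t) = C_in[1 − (τ₁ e^(−t/τ₁) − τ₂ e^(−t/τ₂))/(τ₁ − τ₂)].
At t = 44.4: e^(−t/τ₁) = 0.086274, e^(−t/τ₂) = 0.047867.
C₂ = 2.62·[1 − (18.121·0.086274 − 14.609·0.047867)/(3.5123)] = 2.62·0.75398 = 1.9754 g/L.

1.98 g/L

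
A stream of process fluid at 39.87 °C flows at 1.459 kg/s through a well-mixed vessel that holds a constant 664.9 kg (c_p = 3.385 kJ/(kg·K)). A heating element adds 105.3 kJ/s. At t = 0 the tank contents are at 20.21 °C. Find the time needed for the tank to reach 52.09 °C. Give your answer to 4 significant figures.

Heat balance on the well-mixed liquid: M c_p dT/dt = ṁ c_p (T_in − T) + 105.3.
τ = M/ṁ = 455.723 s; T_ss = T_in + Q̇/(ṁ c_p) = 61.1913 °C.
T(t) = T_ss + (T₀ − T_ss) e^(−t/τ). Set T = 52.09:
e^(−t/τ) = (52.09 − 61.1913)/(20.21 − 61.1913) = 0.222085
t = −455.723 · ln(0.222085) = 685.725 s.

685.7 s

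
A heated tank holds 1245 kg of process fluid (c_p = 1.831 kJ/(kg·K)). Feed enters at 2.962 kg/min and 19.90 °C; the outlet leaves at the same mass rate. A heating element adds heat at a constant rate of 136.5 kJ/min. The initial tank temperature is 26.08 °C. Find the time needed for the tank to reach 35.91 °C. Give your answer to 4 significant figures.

306.5 min

M c_p dT/dt = ṁ c_p (T_in − T) + Q̇.
τ = M/ṁ = 420.324 min; T_ss = T_in + Q̇/(ṁ c_p) = 45.0686 °C.
T(t) = T_ss + (T₀ − T_ss) e^(−t/τ). Set T = 35.91:
e^(−t/τ) = (35.91 − 45.0686)/(26.08 − 45.0686) = 0.482321
t = −420.324 · ln(0.482321) = 306.477 min.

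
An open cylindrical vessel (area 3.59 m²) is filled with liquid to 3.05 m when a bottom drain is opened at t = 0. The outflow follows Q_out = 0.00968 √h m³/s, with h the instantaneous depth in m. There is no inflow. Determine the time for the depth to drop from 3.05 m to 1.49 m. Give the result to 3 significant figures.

390 s

Volume balance on the tank: A dh/dt = −0.00968 √h.
∫ h^(−1/2) dh = −(0.00968/A) ∫ dt, giving 2√h = 2√h₀ − (0.00968/A) t.
t = 2A(√h₀ − √h)/0.00968 = 2·3.59·(√3.05 − √1.49)/0.00968
  = 7.1800 × (1.7464 − 1.2207) / 0.00968 = 389.98 s.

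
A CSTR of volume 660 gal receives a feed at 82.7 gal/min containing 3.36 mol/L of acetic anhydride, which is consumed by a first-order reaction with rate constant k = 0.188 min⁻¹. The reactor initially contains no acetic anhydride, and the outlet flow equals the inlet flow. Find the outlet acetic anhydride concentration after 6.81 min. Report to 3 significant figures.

1.18 mol/L

Species balance: V dC/dt = Q C_in − Q C − k V C.
This is linear with rate a = Q/V + k = 0.31330 min⁻¹.
C_ss = Q C_in/(Q + kV) = 1.3438 mol/L; C(t) = C_ss + (C₀ − C_ss) e^(−a t).
C(6.81) = 1.3438 + (-1.3438)·e^(−0.31330·6.81) = 1.3438 + (-1.3438)·0.11841 = 1.1847 mol/L.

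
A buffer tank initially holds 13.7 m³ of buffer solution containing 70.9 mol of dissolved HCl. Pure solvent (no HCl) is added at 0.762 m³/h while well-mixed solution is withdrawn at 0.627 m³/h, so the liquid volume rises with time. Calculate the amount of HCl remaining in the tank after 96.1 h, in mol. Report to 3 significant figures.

Total volume: dV/dt = Q_in − Q_out = 0.13500 m³/h, so V(t) = 13.7 + 0.13500 t and V(96.1) = 26.673 m³.
No HCl enters, so dm/dt = −Q_out · (m/V).
dm/m = −Q_out dt/(V₀ + 0.13500 t); integrating gives ln(m/m₀) = −(Q_out/(Q_in−Q_out)) ln(V/V₀).
m = m₀ (V₀/V)^(Q_out/(Q_in−Q_out)) = 70.9 × (13.7/26.673)^(4.6444) = 3.2117 mol.

3.21 mol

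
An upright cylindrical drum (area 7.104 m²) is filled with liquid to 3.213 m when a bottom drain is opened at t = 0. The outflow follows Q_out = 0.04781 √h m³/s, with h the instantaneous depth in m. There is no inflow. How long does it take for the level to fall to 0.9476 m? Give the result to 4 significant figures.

Volume balance on the tank: A dh/dt = −0.04781 √h.
∫ h^(−1/2) dh = −(0.04781/A) ∫ dt, giving 2√h = 2√h₀ − (0.04781/A) t.
t = 2A(√h₀ − √h)/0.04781 = 2·7.104·(√3.213 − √0.9476)/0.04781
  = 14.2080 × (1.79248 − 0.973447) / 0.04781 = 243.398 s.

243.4 s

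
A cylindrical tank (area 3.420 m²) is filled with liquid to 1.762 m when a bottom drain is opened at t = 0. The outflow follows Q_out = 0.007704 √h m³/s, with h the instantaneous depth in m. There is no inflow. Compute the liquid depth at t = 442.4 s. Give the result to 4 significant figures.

0.6874 m

With no inflow, A dh/dt = −0.007704 √h.
This is separable: 2 d(√h)/dt = −0.007704/A, so √h = √h₀ − (0.007704/(2A)) t.
√h = √1.762 − 0.007704·442.4/(2·3.420) = 1.32740 − 0.498282 = 0.829121.
h = 0.829121² = 0.687442 m.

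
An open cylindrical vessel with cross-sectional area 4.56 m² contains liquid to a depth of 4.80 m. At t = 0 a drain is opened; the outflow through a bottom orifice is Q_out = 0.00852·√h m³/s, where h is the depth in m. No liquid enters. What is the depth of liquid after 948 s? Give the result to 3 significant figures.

With no inflow, A dh/dt = −0.00852 √h.
This is separable: 2 d(√h)/dt = −0.00852/A, so √h = √h₀ − (0.00852/(2A)) t.
√h = √4.80 − 0.00852·948/(2·4.56) = 2.1909 − 0.88563 = 1.3053.
h = 1.3053² = 1.7037 m.

1.70 m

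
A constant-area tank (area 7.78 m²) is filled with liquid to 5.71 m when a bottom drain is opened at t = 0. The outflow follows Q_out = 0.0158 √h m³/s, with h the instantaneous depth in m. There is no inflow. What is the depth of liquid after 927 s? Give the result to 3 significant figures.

2.10 m

Unsteady balance on liquid volume: A dh/dt = −0.0158 √h.
This is separable: 2 d(√h)/dt = −0.0158/A, so √h = √h₀ − (0.0158/(2A)) t.
√h = √5.71 − 0.0158·927/(2·7.78) = 2.3896 − 0.94130 = 1.4483.
h = 1.4483² = 2.0975 m.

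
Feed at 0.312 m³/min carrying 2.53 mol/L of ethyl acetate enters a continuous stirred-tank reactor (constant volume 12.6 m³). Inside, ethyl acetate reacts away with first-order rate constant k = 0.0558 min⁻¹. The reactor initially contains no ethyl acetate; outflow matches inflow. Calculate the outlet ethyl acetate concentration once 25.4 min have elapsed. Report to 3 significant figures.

0.677 mol/L

Accumulation = in − out − consumed: V dC/dt = Q C_in − Q C − k V C.
dC/dt = (Q/V) C_in − (Q/V + k) C; effective rate a = Q/V + k = 0.024762 + 0.0558 = 0.080562 min⁻¹.
C_ss = Q C_in/(Q + kV) = 0.77763 mol/L; C(t) = C_ss + (C₀ − C_ss) e^(−a t).
C(25.4) = 0.77763 + (-0.77763)·e^(−0.080562·25.4) = 0.77763 + (-0.77763)·0.12922 = 0.67715 mol/L.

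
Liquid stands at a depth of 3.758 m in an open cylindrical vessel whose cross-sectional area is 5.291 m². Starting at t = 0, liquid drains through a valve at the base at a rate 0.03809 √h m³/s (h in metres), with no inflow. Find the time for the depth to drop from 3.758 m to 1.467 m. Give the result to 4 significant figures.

A dh/dt = −Q_out = −0.03809 √h.
∫ h^(−1/2) dh = −(0.03809/A) ∫ dt, giving 2√h = 2√h₀ − (0.03809/A) t.
t = 2A(√h₀ − √h)/0.03809 = 2·5.291·(√3.758 − √1.467)/0.03809
  = 10.5820 × (1.93856 − 1.21120) / 0.03809 = 202.072 s.

202.1 s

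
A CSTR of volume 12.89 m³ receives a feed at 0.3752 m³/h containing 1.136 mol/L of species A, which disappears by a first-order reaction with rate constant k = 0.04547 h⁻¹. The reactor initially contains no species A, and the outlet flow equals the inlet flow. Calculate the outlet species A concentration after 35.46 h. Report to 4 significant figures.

0.4119 mol/L

V dC/dt = Q(C_in − C) − k V C.
dC/dt = (Q/V) C_in − (Q/V + k) C; effective rate a = Q/V + k = 0.0291078 + 0.04547 = 0.0745778 h⁻¹.
C_ss = Q C_in/(Q + kV) = 0.443382 mol/L; C(t) = C_ss + (C₀ − C_ss) e^(−a t).
C(35.46) = 0.443382 + (-0.443382)·e^(−0.0745778·35.46) = 0.443382 + (-0.443382)·0.0710387 = 0.411885 mol/L.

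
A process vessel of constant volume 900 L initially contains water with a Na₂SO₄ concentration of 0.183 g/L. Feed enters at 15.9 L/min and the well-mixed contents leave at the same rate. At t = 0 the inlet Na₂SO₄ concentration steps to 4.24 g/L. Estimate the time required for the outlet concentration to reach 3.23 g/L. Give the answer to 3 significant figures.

Transient balance on the dissolved component: V dC/dt = Q(C_in − C), so τ = V/Q = 56.604 min.
C(t) = C_in + (C₀ − C_in) e^(−t/τ). Set C = 3.23 and solve for t:
e^(−t/τ) = (C − C_in)/(C₀ − C_in) = (3.23 − 4.24)/(0.183 − 4.24) = 0.24895
t = −τ ln(…) = 56.604 × 1.3905 = 78.707 min.

78.7 min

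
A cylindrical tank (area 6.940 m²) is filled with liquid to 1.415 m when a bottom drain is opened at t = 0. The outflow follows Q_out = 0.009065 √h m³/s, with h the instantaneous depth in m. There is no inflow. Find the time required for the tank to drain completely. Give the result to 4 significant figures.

1821 s

Accumulation of liquid (constant cross-section A): A dh/dt = −0.009065 √h.
∫ h^(−1/2) dh = −(0.009065/A) ∫ dt, giving 2√h = 2√h₀ − (0.009065/A) t.
Tank is empty when √h = 0: t_empty = 2A√h₀/0.009065.
t_empty = 2·6.940·√1.415/0.009065 = 13.8800·1.18954/0.009065 = 1821.38 s.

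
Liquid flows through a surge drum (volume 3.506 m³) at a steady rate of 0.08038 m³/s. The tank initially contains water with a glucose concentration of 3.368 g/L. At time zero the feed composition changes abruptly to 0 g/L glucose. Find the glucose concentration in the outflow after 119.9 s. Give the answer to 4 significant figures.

Species balance on the tank: V dC/dt = Q(C_in − C).
Time constant τ = V/Q = 3.506/0.08038 = 43.6178 s.
C approaches C_in exponentially: C(t) = C_in + (C₀ − C_in) e^(−t/τ).
C(119.9) = 0 + (3.368 − 0)·e^(−119.9/43.6178) = 0 + (3.36800)·0.0639997 = 0.215551 g/L.

0.2156 g/L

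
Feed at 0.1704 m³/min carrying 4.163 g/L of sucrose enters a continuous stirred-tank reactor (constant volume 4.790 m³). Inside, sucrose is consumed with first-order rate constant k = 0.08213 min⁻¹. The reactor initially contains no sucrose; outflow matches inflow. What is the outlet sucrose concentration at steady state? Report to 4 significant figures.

1.258 g/L

Species balance: V dC/dt = Q C_in − Q C − k V C.
At steady state: 0 = Q C_in − (Q + kV) C_ss, so C_ss = Q C_in/(Q + kV).
C_ss = 0.1704·4.163/(0.1704 + 0.08213·4.790) = 0.709375/0.563803 = 1.25820 g/L.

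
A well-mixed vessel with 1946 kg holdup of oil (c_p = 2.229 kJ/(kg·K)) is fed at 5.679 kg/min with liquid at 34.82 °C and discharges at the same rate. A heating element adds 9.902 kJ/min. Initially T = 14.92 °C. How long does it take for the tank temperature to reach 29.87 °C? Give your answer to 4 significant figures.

Energy balance: M c_p dT/dt = ṁ c_p (T_in − T) + 9.902.
τ = M/ṁ = 342.666 min; T_ss = T_in + Q̇/(ṁ c_p) = 35.6022 °C.
T(t) = T_ss + (T₀ − T_ss) e^(−t/τ). Set T = 29.87:
e^(−t/τ) = (29.87 − 35.6022)/(14.92 − 35.6022) = 0.277158
t = −342.666 · ln(0.277158) = 439.698 min.

439.7 min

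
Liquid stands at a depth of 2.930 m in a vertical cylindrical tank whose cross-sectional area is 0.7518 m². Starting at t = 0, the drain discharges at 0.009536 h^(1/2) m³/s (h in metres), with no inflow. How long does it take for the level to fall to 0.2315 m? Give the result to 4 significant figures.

194.0 s

Volume balance on the tank: A dh/dt = −0.009536 √h.
This is separable: 2 d(√h)/dt = −0.009536/A, so √h = √h₀ − (0.009536/(2A)) t.
t = 2A(√h₀ − √h)/0.009536 = 2·0.7518·(√2.930 − √0.2315)/0.009536
  = 1.50360 × (1.71172 − 0.481144) / 0.009536 = 194.033 s.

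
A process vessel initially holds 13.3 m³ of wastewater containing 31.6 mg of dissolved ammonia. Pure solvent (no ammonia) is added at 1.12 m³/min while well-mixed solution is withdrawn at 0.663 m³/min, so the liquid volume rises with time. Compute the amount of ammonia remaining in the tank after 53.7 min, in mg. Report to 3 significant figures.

6.93 mg

Let m(t) be the amount of ammonia. Volume: V(t) = V₀ + (Q_in − Q_out) t = 13.3 + 0.45700 t; V(53.7) = 37.841 m³.
No ammonia enters, so dm/dt = −Q_out · (m/V).
dm/m = −Q_out dt/(V₀ + 0.45700 t); integrating gives ln(m/m₀) = −(Q_out/(Q_in−Q_out)) ln(V/V₀).
m = m₀ (V₀/V)^(Q_out/(Q_in−Q_out)) = 31.6 × (13.3/37.841)^(1.4508) = 6.9323 mg.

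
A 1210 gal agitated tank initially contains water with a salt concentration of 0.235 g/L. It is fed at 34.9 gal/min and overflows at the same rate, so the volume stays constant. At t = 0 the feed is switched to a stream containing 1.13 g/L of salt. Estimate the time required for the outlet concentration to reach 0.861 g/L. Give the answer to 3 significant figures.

41.7 min

Species balance on the tank: V dC/dt = Q(C_in − C), so τ = V/Q = 34.670 min.
C(t) = C_in + (C₀ − C_in) e^(−t/τ). Set C = 0.861 and solve for t:
e^(−t/τ) = (C − C_in)/(C₀ − C_in) = (0.861 − 1.13)/(0.235 − 1.13) = 0.30056
t = −τ ln(…) = 34.670 × 1.2021 = 41.678 min.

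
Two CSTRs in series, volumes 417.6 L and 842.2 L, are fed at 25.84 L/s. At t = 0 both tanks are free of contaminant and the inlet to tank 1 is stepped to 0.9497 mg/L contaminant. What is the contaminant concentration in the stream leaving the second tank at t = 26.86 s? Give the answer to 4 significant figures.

0.3007 mg/L

Species balance on tank i: dCᵢ/dt = (Cᵢ₋₁ − Cᵢ)/τᵢ with τᵢ = Vᵢ/Q.
τ₁ = 417.6/25.84 = 16.1610 s; τ₂ = 842.2/25.84 = 32.5929 s.
Solving the cascade with C₁(0)=C₂(0)=0 gives C₂(t) = C_in[1 − (τ₁ e^(−t/τ₁) − τ₂ e^(−t/τ₂))/(τ₁ − τ₂)].
At t = 26.86: e^(−t/τ₁) = 0.189754, e^(−t/τ₂) = 0.438627.
C₂ = 0.9497·[1 − (16.1610·0.189754 − 32.5929·0.438627)/(-16.4319)] = 0.9497·0.316603 = 0.300678 mg/L.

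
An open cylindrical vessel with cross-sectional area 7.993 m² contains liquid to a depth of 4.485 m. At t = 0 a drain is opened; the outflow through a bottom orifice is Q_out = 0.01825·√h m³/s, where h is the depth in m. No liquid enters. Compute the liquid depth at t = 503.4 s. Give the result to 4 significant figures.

A dh/dt = −Q_out = −0.01825 √h.
Separate and integrate: 2(√h − √h₀) = −(0.01825/A) t.
√h = √4.485 − 0.01825·503.4/(2·7.993) = 2.11778 − 0.574693 = 1.54309.
h = 1.54309² = 2.38112 m.

2.381 m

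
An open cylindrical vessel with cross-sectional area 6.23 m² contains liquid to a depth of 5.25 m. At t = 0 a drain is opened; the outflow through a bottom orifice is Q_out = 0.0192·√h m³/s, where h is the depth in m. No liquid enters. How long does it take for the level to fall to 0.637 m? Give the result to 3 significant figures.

A dh/dt = −Q_out = −0.0192 √h.
Separate and integrate: 2(√h − √h₀) = −(0.0192/A) t.
t = 2A(√h₀ − √h)/0.0192 = 2·6.23·(√5.25 − √0.637)/0.0192
  = 12.460 × (2.2913 − 0.79812) / 0.0192 = 969.00 s.

969 s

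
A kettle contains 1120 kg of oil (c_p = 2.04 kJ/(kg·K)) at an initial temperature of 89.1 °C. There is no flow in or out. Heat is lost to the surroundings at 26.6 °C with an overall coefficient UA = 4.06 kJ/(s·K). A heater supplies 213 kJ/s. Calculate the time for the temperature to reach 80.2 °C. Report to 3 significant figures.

1230 s

Energy balance: M c_p dT/dt = −UA(T − T_amb) + Q̇.
τ = M c_p/UA = 562.76 s; T_ss = T_amb + Q̇/UA = 26.6 + 213/4.06 = 79.063 °C.
T(t) = T_ss + (T₀ − T_ss)e^(−t/τ); set T = 80.2:
t = −τ ln[(T − T_ss)/(T₀ − T_ss)] = −562.76 · ln(0.11328) = 1225.6 s.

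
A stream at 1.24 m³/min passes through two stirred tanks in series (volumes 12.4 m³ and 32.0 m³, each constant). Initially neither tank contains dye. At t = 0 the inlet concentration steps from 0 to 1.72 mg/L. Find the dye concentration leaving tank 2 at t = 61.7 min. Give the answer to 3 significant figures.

Each tank obeys Vᵢ dCᵢ/dt = Q(Cᵢ₋₁ − Cᵢ), so τᵢ = Vᵢ/Q.
τ₁ = 12.4/1.24 = 10.000 min; τ₂ = 32.0/1.24 = 25.806 min.
Solving the cascade with C₁(0)=C₂(0)=0 gives C₂(t) = C_in[1 − (τ₁ e^(−t/τ₁) − τ₂ e^(−t/τ₂))/(τ₁ − τ₂)].
At t = 61.7: e^(−t/τ₁) = 0.0020912, e^(−t/τ₂) = 0.091550.
C₂ = 1.72·[1 − (10.000·0.0020912 − 25.806·0.091550)/(-15.806)] = 1.72·0.85185 = 1.4652 mg/L.

1.47 mg/L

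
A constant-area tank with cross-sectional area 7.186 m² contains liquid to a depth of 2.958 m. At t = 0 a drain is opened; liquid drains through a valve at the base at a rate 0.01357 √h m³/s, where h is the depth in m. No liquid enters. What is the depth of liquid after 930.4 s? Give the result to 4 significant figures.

0.7080 m

Unsteady balance on liquid volume: A dh/dt = −0.01357 √h.
Separate and integrate: 2(√h − √h₀) = −(0.01357/A) t.
√h = √2.958 − 0.01357·930.4/(2·7.186) = 1.71988 − 0.878481 = 0.841403.
h = 0.841403² = 0.707959 m.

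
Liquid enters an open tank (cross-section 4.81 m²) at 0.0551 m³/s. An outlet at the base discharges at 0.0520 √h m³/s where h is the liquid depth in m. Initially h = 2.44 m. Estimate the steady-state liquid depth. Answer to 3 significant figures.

Unsteady balance on liquid volume: A dh/dt = Q_in − 0.0520 √h. At steady state dh/dt = 0:
Q_in = 0.0520 √h_ss ⇒ √h_ss = 0.0551/0.0520 = 1.0596.
h_ss = 1.0596² = 1.1228 m. (Since h₀ = 2.44 m > h_ss, the level will fall toward this value.)

1.12 m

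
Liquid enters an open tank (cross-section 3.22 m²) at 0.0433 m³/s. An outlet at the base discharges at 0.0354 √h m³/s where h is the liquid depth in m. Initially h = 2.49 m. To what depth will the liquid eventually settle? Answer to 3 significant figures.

1.50 m

A dh/dt = Q_in − 0.0354 √h. Steady state requires inflow = outflow:
Q_in = 0.0354 √h_ss ⇒ √h_ss = 0.0433/0.0354 = 1.2232.
h_ss = 1.2232² = 1.4961 m. (Since h₀ = 2.49 m > h_ss, the level will fall toward this value.)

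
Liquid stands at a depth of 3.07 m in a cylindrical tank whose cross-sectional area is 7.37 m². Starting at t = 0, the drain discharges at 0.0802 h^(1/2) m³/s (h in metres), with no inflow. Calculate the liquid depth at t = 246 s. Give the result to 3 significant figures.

With no inflow, A dh/dt = −0.0802 √h.
∫ h^(−1/2) dh = −(0.0802/A) ∫ dt, giving 2√h = 2√h₀ − (0.0802/A) t.
√h = √3.07 − 0.0802·246/(2·7.37) = 1.7521 − 1.3385 = 0.41366.
h = 0.41366² = 0.17112 m.

0.171 m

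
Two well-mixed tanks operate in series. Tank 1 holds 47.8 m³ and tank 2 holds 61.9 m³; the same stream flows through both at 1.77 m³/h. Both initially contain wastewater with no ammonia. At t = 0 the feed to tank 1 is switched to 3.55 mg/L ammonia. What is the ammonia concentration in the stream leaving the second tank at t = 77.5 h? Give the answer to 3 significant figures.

2.53 mg/L

Each tank obeys Vᵢ dCᵢ/dt = Q(Cᵢ₋₁ − Cᵢ), so τᵢ = Vᵢ/Q.
τ₁ = 47.8/1.77 = 27.006 h; τ₂ = 61.9/1.77 = 34.972 h.
Tank 1: C₁ = C_in(1 − e^(−t/τ₁)). Tank 2 (τ₁ ≠ τ₂): C₂ = C_in[1 − (τ₁ e^(−t/τ₁) − τ₂ e^(−t/τ₂))/(τ₁ − τ₂)].
At t = 77.5: e^(−t/τ₁) = 0.056712, e^(−t/τ₂) = 0.10904.
C₂ = 3.55·[1 − (27.006·0.056712 − 34.972·0.10904)/(-7.9661)] = 3.55·0.71358 = 2.5332 mg/L.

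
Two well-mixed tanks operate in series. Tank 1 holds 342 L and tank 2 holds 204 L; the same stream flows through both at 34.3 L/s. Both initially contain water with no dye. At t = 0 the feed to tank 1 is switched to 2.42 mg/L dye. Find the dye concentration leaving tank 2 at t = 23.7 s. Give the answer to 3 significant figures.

Each tank obeys Vᵢ dCᵢ/dt = Q(Cᵢ₋₁ − Cᵢ), so τᵢ = Vᵢ/Q.
τ₁ = 342/34.3 = 9.9708 s; τ₂ = 204/34.3 = 5.9475 s.
Tank 1: C₁ = C_in(1 − e^(−t/τ₁)). Tank 2 (τ₁ ≠ τ₂): C₂ = C_in[1 − (τ₁ e^(−t/τ₁) − τ₂ e^(−t/τ₂))/(τ₁ − τ₂)].
At t = 23.7: e^(−t/τ₁) = 0.092835, e^(−t/τ₂) = 0.018595.
C₂ = 2.42·[1 − (9.9708·0.092835 − 5.9475·0.018595)/(4.0233)] = 2.42·0.79742 = 1.9298 mg/L.

1.93 mg/L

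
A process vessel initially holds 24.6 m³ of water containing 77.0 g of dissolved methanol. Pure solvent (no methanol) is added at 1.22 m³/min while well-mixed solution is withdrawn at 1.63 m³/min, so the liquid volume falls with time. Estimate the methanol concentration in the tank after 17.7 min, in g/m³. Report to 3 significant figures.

Let m(t) be the amount of methanol. Volume: V(t) = V₀ + (Q_in − Q_out) t = 24.6 − 0.41000 t; V(17.7) = 17.343 m³.
Solute balance: dm/dt = 0 − Q_out C = −Q_out m/V(t).
dm/m = −Q_out dt/(V₀ − 0.41000 t); integrating gives ln(m/m₀) = −(Q_out/(Q_in−Q_out)) ln(V/V₀).
m = m₀ (V₀/V)^(Q_out/(Q_in−Q_out)) = 77.0 × (24.6/17.343)^(-3.9756) = 19.184 g.
C = m/V = 19.184/17.343 = 1.1062 g/m³.

1.11 g/m³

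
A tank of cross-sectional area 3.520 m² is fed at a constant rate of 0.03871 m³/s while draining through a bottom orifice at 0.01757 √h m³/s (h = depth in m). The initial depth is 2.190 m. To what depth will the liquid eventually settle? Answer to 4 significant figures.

Level balance: A dh/dt = 0.03871 − 0.01757 √h. Setting dh/dt = 0:
Q_in = 0.01757 √h_ss ⇒ √h_ss = 0.03871/0.01757 = 2.20319.
h_ss = 2.20319² = 4.85403 m. (Since h₀ = 2.190 m < h_ss, the level will rise toward this value.)

4.854 m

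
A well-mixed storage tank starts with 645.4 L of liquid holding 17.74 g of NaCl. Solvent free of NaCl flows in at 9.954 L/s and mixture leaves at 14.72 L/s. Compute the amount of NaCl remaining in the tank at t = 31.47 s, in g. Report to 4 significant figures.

Total volume: dV/dt = Q_in − Q_out = -4.76600 L/s, so V(t) = 645.4 − 4.76600 t and V(31.47) = 495.414 L.
No NaCl enters, so dm/dt = −Q_out · (m/V).
dm/m = −Q_out dt/(V₀ − 4.76600 t); integrating gives ln(m/m₀) = −(Q_out/(Q_in−Q_out)) ln(V/V₀).
m = m₀ (V₀/V)^(Q_out/(Q_in−Q_out)) = 17.74 × (645.4/495.414)^(-3.08854) = 7.83793 g.

7.838 g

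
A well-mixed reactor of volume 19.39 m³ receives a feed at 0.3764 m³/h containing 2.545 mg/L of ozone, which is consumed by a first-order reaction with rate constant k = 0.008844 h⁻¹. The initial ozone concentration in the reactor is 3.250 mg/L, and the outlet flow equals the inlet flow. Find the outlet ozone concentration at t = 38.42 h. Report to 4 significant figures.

2.256 mg/L

Accumulation = in − out − consumed: V dC/dt = Q C_in − Q C − k V C.
dC/dt = (Q/V) C_in − (Q/V + k) C; effective rate a = Q/V + k = 0.0194121 + 0.008844 = 0.0282561 h⁻¹.
C_ss = Q C_in/(Q + kV) = 1.74843 mg/L; C(t) = C_ss + (C₀ − C_ss) e^(−a t).
C(38.42) = 1.74843 + (1.50157)·e^(−0.0282561·38.42) = 1.74843 + (1.50157)·0.337700 = 2.25551 mg/L.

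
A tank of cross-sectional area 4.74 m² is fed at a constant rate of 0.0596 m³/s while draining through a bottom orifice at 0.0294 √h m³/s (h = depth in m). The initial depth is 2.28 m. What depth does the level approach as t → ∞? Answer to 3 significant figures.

Level balance: A dh/dt = 0.0596 − 0.0294 √h. Setting dh/dt = 0:
Q_in = 0.0294 √h_ss ⇒ √h_ss = 0.0596/0.0294 = 2.0272.
h_ss = 2.0272² = 4.1096 m. (Since h₀ = 2.28 m < h_ss, the level will rise toward this value.)

4.11 m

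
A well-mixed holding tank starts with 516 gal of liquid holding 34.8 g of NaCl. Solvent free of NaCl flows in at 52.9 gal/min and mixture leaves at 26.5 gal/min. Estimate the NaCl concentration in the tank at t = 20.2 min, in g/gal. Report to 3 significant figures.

Total volume: dV/dt = Q_in − Q_out = 26.400 gal/min, so V(t) = 516 + 26.400 t and V(20.2) = 1049.3 gal.
Species balance (pure solvent in): dm/dt = −Q_out · m/V(t).
Separate: dm/m = −Q_out dt/V(t) ⇒ ln(m/m₀) = −(Q_out/(Q_in−Q_out)) ln(V/V₀).
m = m₀ (V₀/V)^(Q_out/(Q_in−Q_out)) = 34.8 × (516/1049.3)^(1.0038) = 17.068 g.
C = m/V = 17.068/1049.3 = 0.016266 g/gal.

0.0163 g/gal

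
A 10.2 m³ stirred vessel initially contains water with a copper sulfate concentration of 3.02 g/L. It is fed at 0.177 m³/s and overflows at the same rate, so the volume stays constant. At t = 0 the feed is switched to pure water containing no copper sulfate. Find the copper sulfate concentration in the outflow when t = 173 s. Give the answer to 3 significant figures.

0.150 g/L

Unsteady species balance (constant V, well mixed): V dC/dt = Q(C_in − C).
Rewrite as dC/dt + C/τ = C_in/τ, τ = V/Q = 57.627 s.
This is linear first-order; C(t) = C_in + (C₀ − C_in) e^(−t/τ).
C(173) = 0 + (3.02 − 0)·e^(−173/57.627) = 0 + (3.0200)·0.049685 = 0.15005 g/L.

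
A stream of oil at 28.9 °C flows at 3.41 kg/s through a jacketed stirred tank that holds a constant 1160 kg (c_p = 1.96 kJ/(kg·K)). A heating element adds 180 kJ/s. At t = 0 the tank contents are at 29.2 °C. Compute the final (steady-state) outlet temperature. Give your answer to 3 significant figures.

55.8 °C

Unsteady energy balance on the tank contents: M c_p dT/dt = ṁ c_p (T_in − T) + 180.
At steady state dT/dt = 0 ⇒ T_ss = T_in + Q̇/(ṁ c_p) = 28.9 + 180/(3.41·1.96) = 55.832 °C.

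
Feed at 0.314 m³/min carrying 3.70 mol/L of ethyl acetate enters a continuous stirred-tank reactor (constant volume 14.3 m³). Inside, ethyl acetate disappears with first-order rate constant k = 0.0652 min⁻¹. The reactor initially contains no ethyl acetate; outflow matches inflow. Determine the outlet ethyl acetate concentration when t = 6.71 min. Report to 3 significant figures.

0.413 mol/L

V dC/dt = Q(C_in − C) − k V C.
dC/dt = (Q/V) C_in − (Q/V + k) C; effective rate a = Q/V + k = 0.021958 + 0.0652 = 0.087158 min⁻¹.
C_ss = Q C_in/(Q + kV) = 0.93215 mol/L; C(t) = C_ss + (C₀ − C_ss) e^(−a t).
C(6.71) = 0.93215 + (-0.93215)·e^(−0.087158·6.71) = 0.93215 + (-0.93215)·0.55720 = 0.41276 mol/L.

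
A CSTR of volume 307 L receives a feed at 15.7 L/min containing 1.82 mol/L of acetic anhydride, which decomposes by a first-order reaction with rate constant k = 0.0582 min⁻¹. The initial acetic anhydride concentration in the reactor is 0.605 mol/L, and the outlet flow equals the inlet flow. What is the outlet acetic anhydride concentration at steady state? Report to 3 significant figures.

0.851 mol/L

Accumulation = in − out − consumed: V dC/dt = Q C_in − Q C − k V C.
Steady state (dC/dt = 0): C_ss = Q C_in/(Q + kV) = C_in/(1 + kV/Q).
C_ss = 15.7·1.82/(15.7 + 0.0582·307) = 28.574/33.567 = 0.85124 mol/L.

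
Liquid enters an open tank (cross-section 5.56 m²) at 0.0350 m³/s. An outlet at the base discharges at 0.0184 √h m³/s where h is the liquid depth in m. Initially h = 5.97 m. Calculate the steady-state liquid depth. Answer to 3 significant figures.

3.62 m

A dh/dt = Q_in − 0.0184 √h. Steady state requires inflow = outflow:
Q_in = 0.0184 √h_ss ⇒ √h_ss = 0.0350/0.0184 = 1.9022.
h_ss = 1.9022² = 3.6183 m. (Since h₀ = 5.97 m > h_ss, the level will fall toward this value.)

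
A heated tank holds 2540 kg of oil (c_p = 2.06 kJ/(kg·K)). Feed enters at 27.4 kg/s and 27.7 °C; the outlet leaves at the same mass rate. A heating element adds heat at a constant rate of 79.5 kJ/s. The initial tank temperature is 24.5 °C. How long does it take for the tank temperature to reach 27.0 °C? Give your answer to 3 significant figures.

72.5 s

Energy balance: M c_p dT/dt = ṁ c_p (T_in − T) + 79.5.
τ = M/ṁ = 92.701 s; T_ss = T_in + Q̇/(ṁ c_p) = 29.108 °C.
T(t) = T_ss + (T₀ − T_ss) e^(−t/τ). Set T = 27.0:
e^(−t/τ) = (27.0 − 29.108)/(24.5 − 29.108) = 0.45752
t = −92.701 · ln(0.45752) = 72.486 s.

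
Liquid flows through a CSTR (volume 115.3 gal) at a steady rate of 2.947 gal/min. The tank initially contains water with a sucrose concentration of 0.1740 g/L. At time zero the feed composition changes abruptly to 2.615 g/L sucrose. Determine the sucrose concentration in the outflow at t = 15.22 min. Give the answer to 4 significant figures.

Unsteady species balance (constant V, well mixed): V dC/dt = Q(C_in − C).
Rewrite as dC/dt + C/τ = C_in/τ, τ = V/Q = 39.1245 min.
Solution: C(t) = C_in + (C₀ − C_in) e^(−t/τ).
C(15.22) = 2.615 + (0.1740 − 2.615)·e^(−15.22/39.1245) = 2.615 + (-2.44100)·0.677725 = 0.960674 g/L.

0.9607 g/L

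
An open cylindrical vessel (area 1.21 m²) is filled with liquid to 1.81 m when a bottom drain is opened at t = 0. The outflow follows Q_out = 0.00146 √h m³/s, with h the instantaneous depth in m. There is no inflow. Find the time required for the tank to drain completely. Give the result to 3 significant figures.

2230 s

A dh/dt = −Q_out = −0.00146 √h.
Separate and integrate: 2(√h − √h₀) = −(0.00146/A) t.
Tank is empty when √h = 0: t_empty = 2A√h₀/0.00146.
t_empty = 2·1.21·√1.81/0.00146 = 2.4200·1.3454/0.00146 = 2230.0 s.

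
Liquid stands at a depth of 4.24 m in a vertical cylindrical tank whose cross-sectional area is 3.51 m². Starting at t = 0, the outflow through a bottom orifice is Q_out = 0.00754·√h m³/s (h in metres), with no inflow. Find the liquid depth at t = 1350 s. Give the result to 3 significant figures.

0.371 m

Unsteady balance on liquid volume: A dh/dt = −0.00754 √h.
∫ h^(−1/2) dh = −(0.00754/A) ∫ dt, giving 2√h = 2√h₀ − (0.00754/A) t.
√h = √4.24 − 0.00754·1350/(2·3.51) = 2.0591 − 1.4500 = 0.60913.
h = 0.60913² = 0.37103 m.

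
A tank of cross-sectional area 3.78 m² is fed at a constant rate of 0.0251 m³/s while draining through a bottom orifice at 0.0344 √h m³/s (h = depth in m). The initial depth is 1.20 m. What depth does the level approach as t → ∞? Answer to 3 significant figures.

A dh/dt = Q_in − 0.0344 √h. Steady state requires inflow = outflow:
Q_in = 0.0344 √h_ss ⇒ √h_ss = 0.0251/0.0344 = 0.72965.
h_ss = 0.72965² = 0.53239 m. (Since h₀ = 1.20 m > h_ss, the level will fall toward this value.)

0.532 m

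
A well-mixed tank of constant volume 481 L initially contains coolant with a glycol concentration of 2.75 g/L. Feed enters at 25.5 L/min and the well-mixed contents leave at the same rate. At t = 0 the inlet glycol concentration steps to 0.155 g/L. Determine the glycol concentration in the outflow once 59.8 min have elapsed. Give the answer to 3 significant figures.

0.264 g/L

Transient balance on the dissolved component: V dC/dt = Q(C_in − C).
So dC/dt = (C_in − C)/τ with τ = V/Q = 481/25.5 = 18.863 min.
Solution: C(t) = C_in + (C₀ − C_in) e^(−t/τ).
C(59.8) = 0.155 + (2.75 − 0.155)·e^(−59.8/18.863) = 0.155 + (2.5950)·0.041992 = 0.26397 g/L.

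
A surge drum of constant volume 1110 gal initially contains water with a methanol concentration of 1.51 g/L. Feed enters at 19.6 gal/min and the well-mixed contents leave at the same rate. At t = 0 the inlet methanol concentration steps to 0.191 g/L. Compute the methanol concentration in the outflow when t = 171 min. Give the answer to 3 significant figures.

0.255 g/L

Species balance on the tank: V dC/dt = Q(C_in − C).
Time constant τ = V/Q = 1110/19.6 = 56.633 min.
C approaches C_in exponentially: C(t) = C_in + (C₀ − C_in) e^(−t/τ).
C(171) = 0.191 + (1.51 − 0.191)·e^(−171/56.633) = 0.191 + (1.3190)·0.048828 = 0.25540 g/L.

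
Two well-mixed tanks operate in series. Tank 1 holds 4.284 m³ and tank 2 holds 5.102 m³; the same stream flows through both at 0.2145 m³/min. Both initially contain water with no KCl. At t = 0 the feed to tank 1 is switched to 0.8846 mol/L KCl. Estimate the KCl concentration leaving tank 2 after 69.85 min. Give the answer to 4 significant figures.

Species balance on tank i: dCᵢ/dt = (Cᵢ₋₁ − Cᵢ)/τᵢ with τᵢ = Vᵢ/Q.
τ₁ = 4.284/0.2145 = 19.9720 min; τ₂ = 5.102/0.2145 = 23.7855 min.
Solving the cascade with C₁(0)=C₂(0)=0 gives C₂(t) = C_in[1 − (τ₁ e^(−t/τ₁) − τ₂ e^(−t/τ₂))/(τ₁ − τ₂)].
At t = 69.85: e^(−t/τ₁) = 0.0302763, e^(−t/τ₂) = 0.0530427.
C₂ = 0.8846·[1 − (19.9720·0.0302763 − 23.7855·0.0530427)/(-3.81352)] = 0.8846·0.827725 = 0.732206 mol/L.

0.7322 mol/L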